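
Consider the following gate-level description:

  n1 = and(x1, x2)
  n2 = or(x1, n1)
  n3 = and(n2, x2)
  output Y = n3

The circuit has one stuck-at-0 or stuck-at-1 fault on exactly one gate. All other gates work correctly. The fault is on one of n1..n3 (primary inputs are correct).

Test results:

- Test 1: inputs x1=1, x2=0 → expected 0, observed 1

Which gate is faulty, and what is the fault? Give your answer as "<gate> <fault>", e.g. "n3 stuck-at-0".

n3 stuck-at-1

Fault-free values for test 1 (x1=1, x2=0): n1=0, n2=1, n3=0, giving Y=0. Observed 1.
Test 1: faults giving observed 1 are {n3 stuck-at-1}.
Only n3 stuck-at-1 is consistent with every test.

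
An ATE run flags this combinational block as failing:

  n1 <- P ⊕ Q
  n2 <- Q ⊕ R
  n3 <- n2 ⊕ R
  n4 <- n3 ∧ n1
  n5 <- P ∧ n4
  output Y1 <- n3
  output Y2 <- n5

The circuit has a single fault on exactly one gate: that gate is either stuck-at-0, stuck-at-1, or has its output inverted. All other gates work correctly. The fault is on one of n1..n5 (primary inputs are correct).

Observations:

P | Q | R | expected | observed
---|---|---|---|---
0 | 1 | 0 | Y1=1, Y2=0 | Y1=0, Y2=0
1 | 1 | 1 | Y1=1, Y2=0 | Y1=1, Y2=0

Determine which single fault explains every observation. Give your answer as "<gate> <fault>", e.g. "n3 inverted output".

n2 stuck-at-0

Fault-free values for test 1 (P=0, Q=1, R=0): n1=1, n2=1, n3=1, n4=1, n5=0, giving Y1=1, Y2=0. Observed Y1=0, Y2=0.
Test 1: faults giving observed Y1=0, Y2=0 are {n2 stuck-at-0, n2 inverted output, n3 stuck-at-0, n3 inverted output}.
Test 2 (P=1, Q=1, R=1): fault-free n1=0, n2=0, n3=1, n4=0, n5=0 → Y1=1, Y2=0; observed Y1=1, Y2=0. Eliminates n2 inverted output, n3 stuck-at-0, n3 inverted output.
Only n2 stuck-at-0 is consistent with every test.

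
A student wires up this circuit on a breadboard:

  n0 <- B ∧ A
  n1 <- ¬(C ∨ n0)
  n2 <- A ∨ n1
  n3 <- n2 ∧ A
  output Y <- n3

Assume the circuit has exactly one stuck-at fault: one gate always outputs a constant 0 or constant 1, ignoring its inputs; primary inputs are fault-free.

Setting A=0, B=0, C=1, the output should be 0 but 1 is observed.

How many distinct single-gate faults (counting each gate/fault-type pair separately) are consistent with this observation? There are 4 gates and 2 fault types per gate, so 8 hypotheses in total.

Fault-free: n0=0, n1=0, n2=0, n3=0 → 0. Observed 1.
  n0 stuck-at-0: output 0 ✗
  n0 stuck-at-1: output 0 ✗
  n1 stuck-at-0: output 0 ✗
  n1 stuck-at-1: output 0 ✗
  n2 stuck-at-0: output 0 ✗
  n2 stuck-at-1: output 0 ✗
  n3 stuck-at-0: output 0 ✗
  n3 stuck-at-1: output 1 ✓
Consistent faults: {n3 stuck-at-1} — 1 in all.

1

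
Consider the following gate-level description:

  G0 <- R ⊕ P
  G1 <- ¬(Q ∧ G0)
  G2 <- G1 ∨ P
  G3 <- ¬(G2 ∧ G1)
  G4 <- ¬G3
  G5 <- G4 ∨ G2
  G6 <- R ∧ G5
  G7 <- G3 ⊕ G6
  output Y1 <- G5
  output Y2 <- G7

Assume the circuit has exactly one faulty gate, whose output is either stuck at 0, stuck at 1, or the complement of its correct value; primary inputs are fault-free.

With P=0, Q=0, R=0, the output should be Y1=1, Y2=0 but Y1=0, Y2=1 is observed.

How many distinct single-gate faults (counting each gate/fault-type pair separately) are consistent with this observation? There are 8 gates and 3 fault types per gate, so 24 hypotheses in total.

Fault-free: G0=0, G1=1, G2=1, G3=0, G4=1, G5=1, G6=0, G7=0 → Y1=1, Y2=0. Observed Y1=0, Y2=1.
  G0: none of the 3 fault types match ✗
  G1: stuck-at-0, inverted output ✓; others ✗
  G2: stuck-at-0, inverted output ✓; others ✗
  G3: none of the 3 fault types match ✗
  G4: none of the 3 fault types match ✗
  G5: none of the 3 fault types match ✗
  G6: none of the 3 fault types match ✗
  G7: none of the 3 fault types match ✗
Consistent faults: {G1 stuck-at-0, G1 inverted output, G2 stuck-at-0, G2 inverted output} — 4 in all.

4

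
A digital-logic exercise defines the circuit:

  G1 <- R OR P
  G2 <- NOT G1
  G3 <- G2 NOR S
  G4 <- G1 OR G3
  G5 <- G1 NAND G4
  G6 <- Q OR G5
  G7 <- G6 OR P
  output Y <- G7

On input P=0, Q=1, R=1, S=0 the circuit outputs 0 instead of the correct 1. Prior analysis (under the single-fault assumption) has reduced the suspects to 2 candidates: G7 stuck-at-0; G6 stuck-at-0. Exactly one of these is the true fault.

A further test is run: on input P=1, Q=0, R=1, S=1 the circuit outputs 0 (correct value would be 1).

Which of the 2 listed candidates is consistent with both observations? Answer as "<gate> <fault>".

G7 stuck-at-0

Evaluate each candidate on input P=1, Q=0, R=1, S=1:
  G7 stuck-at-0: G1=1, G2=0, G3=0, G4=1, G5=0, G6=0, G7=0 [stuck-at-0] → 0 — matches
  G6 stuck-at-0: G1=1, G2=0, G3=0, G4=1, G5=0, G6=0 [stuck-at-0], G7=1 → 1 — eliminated
Only G7 stuck-at-0 reproduces the observed 0.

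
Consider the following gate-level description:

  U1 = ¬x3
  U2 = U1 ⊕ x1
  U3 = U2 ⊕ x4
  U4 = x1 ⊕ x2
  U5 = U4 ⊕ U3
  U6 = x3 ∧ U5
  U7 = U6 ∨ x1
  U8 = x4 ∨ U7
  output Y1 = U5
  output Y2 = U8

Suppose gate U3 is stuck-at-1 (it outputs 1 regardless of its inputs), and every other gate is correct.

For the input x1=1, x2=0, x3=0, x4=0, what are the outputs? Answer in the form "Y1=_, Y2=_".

Y1=0, Y2=1

Propagate with U3 forced: U1=1, U2=0, U3=1 [stuck-at-1], U4=1, U5=0, U6=0, U7=1, U8=1.
So the outputs are Y1=0, Y2=1. (Without the fault they would be Y1=1, Y2=1.)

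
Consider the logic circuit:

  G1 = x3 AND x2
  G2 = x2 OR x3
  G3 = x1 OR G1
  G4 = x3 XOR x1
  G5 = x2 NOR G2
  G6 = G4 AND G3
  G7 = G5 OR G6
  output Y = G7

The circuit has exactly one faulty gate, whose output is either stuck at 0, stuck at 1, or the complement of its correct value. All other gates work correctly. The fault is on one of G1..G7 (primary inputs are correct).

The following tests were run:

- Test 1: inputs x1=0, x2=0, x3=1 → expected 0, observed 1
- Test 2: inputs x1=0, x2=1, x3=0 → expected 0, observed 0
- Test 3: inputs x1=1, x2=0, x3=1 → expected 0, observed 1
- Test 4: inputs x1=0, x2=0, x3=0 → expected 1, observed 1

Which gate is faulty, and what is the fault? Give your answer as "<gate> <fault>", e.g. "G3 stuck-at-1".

G2 stuck-at-0

Fault-free values for test 1 (x1=0, x2=0, x3=1): G1=0, G2=1, G3=0, G4=1, G5=0, G6=0, G7=0, giving Y=0. Observed 1.
Test 1: faults giving observed 1 are {G1 stuck-at-1, G1 inverted output, G2 stuck-at-0, G2 inverted output, G3 stuck-at-1, G3 inverted output, G5 stuck-at-1, G5 inverted output, G6 stuck-at-1, G6 inverted output, G7 stuck-at-1, G7 inverted output}.
Test 2 (x1=0, x2=1, x3=0): fault-free G1=0, G2=1, G3=0, G4=0, G5=0, G6=0, G7=0 → 0; observed 0. Eliminates G5 stuck-at-1, G5 inverted output, G6 stuck-at-1, G6 inverted output, G7 stuck-at-1, G7 inverted output.
Test 3 (x1=1, x2=0, x3=1): fault-free G1=0, G2=1, G3=1, G4=0, G5=0, G6=0, G7=0 → 0; observed 1. Eliminates G1 stuck-at-1, G1 inverted output, G3 stuck-at-1, G3 inverted output.
Test 4 (x1=0, x2=0, x3=0): fault-free G1=0, G2=0, G3=0, G4=0, G5=1, G6=0, G7=1 → 1; observed 1. Eliminates G2 inverted output.
Only G2 stuck-at-0 is consistent with every test.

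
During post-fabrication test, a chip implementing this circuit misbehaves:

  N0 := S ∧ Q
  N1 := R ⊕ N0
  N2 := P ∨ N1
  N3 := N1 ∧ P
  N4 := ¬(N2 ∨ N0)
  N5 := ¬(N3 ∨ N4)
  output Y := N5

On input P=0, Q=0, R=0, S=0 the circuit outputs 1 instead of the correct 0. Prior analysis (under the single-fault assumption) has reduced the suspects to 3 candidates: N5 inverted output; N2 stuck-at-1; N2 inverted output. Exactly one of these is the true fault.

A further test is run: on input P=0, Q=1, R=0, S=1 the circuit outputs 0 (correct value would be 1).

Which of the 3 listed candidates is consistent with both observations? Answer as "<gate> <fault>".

N5 inverted output

Evaluate each candidate on input P=0, Q=1, R=0, S=1:
  N5 inverted output: N0=1, N1=1, N2=1, N3=0, N4=0, N5=0 [inverted output] → 0 — matches
  N2 stuck-at-1: N0=1, N1=1, N2=1 [stuck-at-1], N3=0, N4=0, N5=1 → 1 — eliminated
  N2 inverted output: N0=1, N1=1, N2=0 [inverted output], N3=0, N4=0, N5=1 → 1 — eliminated
Only N5 inverted output reproduces the observed 0.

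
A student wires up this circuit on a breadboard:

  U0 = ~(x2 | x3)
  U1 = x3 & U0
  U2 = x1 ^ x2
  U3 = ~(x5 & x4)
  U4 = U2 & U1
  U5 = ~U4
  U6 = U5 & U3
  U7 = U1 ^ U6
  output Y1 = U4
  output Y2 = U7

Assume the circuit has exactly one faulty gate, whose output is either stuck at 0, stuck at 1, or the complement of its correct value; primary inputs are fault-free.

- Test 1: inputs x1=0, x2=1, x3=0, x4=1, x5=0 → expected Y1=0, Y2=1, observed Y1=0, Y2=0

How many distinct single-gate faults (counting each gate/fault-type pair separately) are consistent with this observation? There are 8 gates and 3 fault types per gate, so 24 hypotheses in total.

Fault-free: U0=0, U1=0, U2=1, U3=1, U4=0, U5=1, U6=1, U7=1 → Y1=0, Y2=1. Observed Y1=0, Y2=0.
  U0: none of the 3 fault types match ✗
  U1: none of the 3 fault types match ✗
  U2: none of the 3 fault types match ✗
  U3: stuck-at-0, inverted output ✓; others ✗
  U4: none of the 3 fault types match ✗
  U5: stuck-at-0, inverted output ✓; others ✗
  U6: stuck-at-0, inverted output ✓; others ✗
  U7: stuck-at-0, inverted output ✓; others ✗
Consistent faults: {U3 stuck-at-0, U3 inverted output, U5 stuck-at-0, U5 inverted output, U6 stuck-at-0, U6 inverted output, U7 stuck-at-0, U7 inverted output} — 8 in all.

8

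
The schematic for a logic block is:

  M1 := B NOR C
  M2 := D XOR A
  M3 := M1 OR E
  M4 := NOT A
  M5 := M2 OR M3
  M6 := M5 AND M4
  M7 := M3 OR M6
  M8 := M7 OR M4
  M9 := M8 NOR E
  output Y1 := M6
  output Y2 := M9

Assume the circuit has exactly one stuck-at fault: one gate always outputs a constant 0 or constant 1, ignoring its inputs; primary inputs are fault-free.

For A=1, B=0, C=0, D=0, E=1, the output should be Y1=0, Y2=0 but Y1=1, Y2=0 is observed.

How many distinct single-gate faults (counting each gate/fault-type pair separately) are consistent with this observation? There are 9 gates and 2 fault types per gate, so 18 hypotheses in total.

Fault-free: M1=1, M2=1, M3=1, M4=0, M5=1, M6=0, M7=1, M8=1, M9=0 → Y1=0, Y2=0. Observed Y1=1, Y2=0.
  M1: none of the 2 fault types match ✗
  M2: none of the 2 fault types match ✗
  M3: none of the 2 fault types match ✗
  M4: stuck-at-1 ✓; others ✗
  M5: none of the 2 fault types match ✗
  M6: stuck-at-1 ✓; others ✗
  M7: none of the 2 fault types match ✗
  M8: none of the 2 fault types match ✗
  M9: none of the 2 fault types match ✗
Consistent faults: {M4 stuck-at-1, M6 stuck-at-1} — 2 in all.

2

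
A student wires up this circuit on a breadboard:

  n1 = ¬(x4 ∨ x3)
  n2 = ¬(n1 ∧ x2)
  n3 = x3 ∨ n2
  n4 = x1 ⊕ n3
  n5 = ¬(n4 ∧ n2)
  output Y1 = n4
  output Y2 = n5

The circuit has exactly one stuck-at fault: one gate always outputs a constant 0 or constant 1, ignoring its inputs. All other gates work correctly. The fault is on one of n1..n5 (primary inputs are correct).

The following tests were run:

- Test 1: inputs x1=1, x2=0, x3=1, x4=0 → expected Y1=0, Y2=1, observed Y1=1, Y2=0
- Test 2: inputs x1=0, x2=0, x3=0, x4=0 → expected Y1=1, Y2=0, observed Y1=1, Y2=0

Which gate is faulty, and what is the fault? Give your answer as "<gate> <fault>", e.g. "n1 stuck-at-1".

Fault-free values for test 1 (x1=1, x2=0, x3=1, x4=0): n1=0, n2=1, n3=1, n4=0, n5=1, giving Y1=0, Y2=1. Observed Y1=1, Y2=0.
Test 1: faults giving observed Y1=1, Y2=0 are {n3 stuck-at-0, n4 stuck-at-1}.
Test 2 (x1=0, x2=0, x3=0, x4=0): fault-free n1=1, n2=1, n3=1, n4=1, n5=0 → Y1=1, Y2=0; observed Y1=1, Y2=0. Eliminates n3 stuck-at-0.
Only n4 stuck-at-1 is consistent with every test.

n4 stuck-at-1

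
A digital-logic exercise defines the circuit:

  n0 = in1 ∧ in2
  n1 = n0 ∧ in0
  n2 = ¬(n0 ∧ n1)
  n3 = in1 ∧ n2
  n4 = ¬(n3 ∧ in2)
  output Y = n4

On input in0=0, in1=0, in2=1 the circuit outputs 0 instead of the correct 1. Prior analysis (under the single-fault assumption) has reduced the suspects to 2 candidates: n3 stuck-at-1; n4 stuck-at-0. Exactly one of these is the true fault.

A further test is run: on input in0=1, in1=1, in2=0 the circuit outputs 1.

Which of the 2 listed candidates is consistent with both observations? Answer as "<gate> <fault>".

n3 stuck-at-1

Evaluate each candidate on input in0=1, in1=1, in2=0:
  n3 stuck-at-1: n0=0, n1=0, n2=1, n3=1 [stuck-at-1], n4=1 → 1 — matches
  n4 stuck-at-0: n0=0, n1=0, n2=1, n3=1, n4=0 [stuck-at-0] → 0 — eliminated
Only n3 stuck-at-1 reproduces the observed 1.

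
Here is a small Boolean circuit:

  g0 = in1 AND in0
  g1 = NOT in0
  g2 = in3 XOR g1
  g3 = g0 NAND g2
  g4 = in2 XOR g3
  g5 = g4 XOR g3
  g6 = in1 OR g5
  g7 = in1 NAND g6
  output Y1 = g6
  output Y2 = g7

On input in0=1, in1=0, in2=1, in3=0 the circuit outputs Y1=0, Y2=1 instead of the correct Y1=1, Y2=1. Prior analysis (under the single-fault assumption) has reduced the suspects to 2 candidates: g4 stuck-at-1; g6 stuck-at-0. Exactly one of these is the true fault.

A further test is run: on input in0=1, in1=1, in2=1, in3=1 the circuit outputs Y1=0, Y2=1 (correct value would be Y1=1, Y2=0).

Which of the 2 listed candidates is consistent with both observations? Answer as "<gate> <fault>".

Evaluate each candidate on input in0=1, in1=1, in2=1, in3=1:
  g4 stuck-at-1: g0=1, g1=0, g2=1, g3=0, g4=1 [stuck-at-1], g5=1, g6=1, g7=0 → Y1=1, Y2=0 — eliminated
  g6 stuck-at-0: g0=1, g1=0, g2=1, g3=0, g4=1, g5=1, g6=0 [stuck-at-0], g7=1 → Y1=0, Y2=1 — matches
Only g6 stuck-at-0 reproduces the observed Y1=0, Y2=1.

g6 stuck-at-0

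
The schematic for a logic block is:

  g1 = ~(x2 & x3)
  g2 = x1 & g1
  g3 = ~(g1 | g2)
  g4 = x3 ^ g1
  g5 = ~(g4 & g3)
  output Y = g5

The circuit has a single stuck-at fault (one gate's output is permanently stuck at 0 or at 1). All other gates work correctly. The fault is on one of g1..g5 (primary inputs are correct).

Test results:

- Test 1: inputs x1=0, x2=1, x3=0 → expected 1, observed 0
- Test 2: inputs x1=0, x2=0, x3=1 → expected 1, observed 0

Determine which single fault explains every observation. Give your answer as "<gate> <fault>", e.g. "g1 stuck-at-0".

g5 stuck-at-0

Fault-free values for test 1 (x1=0, x2=1, x3=0): g1=1, g2=0, g3=0, g4=1, g5=1, giving Y=1. Observed 0.
Test 1: faults giving observed 0 are {g3 stuck-at-1, g5 stuck-at-0}.
Test 2 (x1=0, x2=0, x3=1): fault-free g1=1, g2=0, g3=0, g4=0, g5=1 → 1; observed 0. Eliminates g3 stuck-at-1.
Only g5 stuck-at-0 is consistent with every test.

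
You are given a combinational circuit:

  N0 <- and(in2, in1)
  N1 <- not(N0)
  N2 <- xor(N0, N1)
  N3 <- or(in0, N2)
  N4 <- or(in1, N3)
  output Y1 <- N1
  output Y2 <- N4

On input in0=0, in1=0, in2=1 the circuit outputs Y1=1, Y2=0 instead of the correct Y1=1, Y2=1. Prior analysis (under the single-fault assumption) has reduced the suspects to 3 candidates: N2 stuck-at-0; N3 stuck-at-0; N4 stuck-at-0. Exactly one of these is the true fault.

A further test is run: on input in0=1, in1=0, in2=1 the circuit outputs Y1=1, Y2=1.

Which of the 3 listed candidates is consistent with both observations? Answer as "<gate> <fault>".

N2 stuck-at-0

Evaluate each candidate on input in0=1, in1=0, in2=1:
  N2 stuck-at-0: N0=0, N1=1, N2=0 [stuck-at-0], N3=1, N4=1 → Y1=1, Y2=1 — matches
  N3 stuck-at-0: N0=0, N1=1, N2=1, N3=0 [stuck-at-0], N4=0 → Y1=1, Y2=0 — eliminated
  N4 stuck-at-0: N0=0, N1=1, N2=1, N3=1, N4=0 [stuck-at-0] → Y1=1, Y2=0 — eliminated
Only N2 stuck-at-0 reproduces the observed Y1=1, Y2=1.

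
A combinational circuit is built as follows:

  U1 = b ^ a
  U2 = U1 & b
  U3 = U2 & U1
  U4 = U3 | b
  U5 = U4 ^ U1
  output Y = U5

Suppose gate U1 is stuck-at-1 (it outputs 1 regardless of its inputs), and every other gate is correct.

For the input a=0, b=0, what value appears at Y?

Propagate with U1 forced: U1=1 [stuck-at-1], U2=0, U3=0, U4=0, U5=1.
So Y = 1. (Without the fault it would be 0.)

1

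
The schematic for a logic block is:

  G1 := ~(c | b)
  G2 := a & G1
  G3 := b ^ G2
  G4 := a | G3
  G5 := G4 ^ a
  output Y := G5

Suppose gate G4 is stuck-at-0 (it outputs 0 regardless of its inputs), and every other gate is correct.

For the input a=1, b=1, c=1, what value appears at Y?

Propagate with G4 forced: G1=0, G2=0, G3=1, G4=0 [stuck-at-0], G5=1.
So Y = 1. (Without the fault it would be 0.)

1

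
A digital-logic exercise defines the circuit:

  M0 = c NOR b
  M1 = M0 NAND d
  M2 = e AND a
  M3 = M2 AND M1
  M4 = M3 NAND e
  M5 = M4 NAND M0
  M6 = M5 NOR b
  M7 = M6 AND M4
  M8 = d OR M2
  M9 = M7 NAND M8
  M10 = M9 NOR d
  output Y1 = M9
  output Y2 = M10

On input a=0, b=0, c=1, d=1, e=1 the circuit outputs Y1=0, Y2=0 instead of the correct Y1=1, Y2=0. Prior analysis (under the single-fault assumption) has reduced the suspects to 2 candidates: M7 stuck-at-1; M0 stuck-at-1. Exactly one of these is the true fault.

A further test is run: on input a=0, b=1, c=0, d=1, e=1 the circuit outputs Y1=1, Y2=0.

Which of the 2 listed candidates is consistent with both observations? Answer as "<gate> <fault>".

Evaluate each candidate on input a=0, b=1, c=0, d=1, e=1:
  M7 stuck-at-1: M0=0, M1=1, M2=0, M3=0, M4=1, M5=1, M6=0, M7=1 [stuck-at-1], M8=1, M9=0, M10=0 → Y1=0, Y2=0 — eliminated
  M0 stuck-at-1: M0=1 [stuck-at-1], M1=0, M2=0, M3=0, M4=1, M5=0, M6=0, M7=0, M8=1, M9=1, M10=0 → Y1=1, Y2=0 — matches
Only M0 stuck-at-1 reproduces the observed Y1=1, Y2=0.

M0 stuck-at-1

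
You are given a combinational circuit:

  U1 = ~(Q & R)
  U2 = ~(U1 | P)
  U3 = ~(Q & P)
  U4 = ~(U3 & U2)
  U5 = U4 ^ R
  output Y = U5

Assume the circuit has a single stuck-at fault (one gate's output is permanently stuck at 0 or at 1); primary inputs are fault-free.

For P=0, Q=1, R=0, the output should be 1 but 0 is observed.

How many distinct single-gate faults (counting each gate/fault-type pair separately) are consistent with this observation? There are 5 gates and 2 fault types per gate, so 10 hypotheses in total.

4

Fault-free: U1=1, U2=0, U3=1, U4=1, U5=1 → 1. Observed 0.
  U1 stuck-at-0: output 0 ✓
  U1 stuck-at-1: output 1 ✗
  U2 stuck-at-0: output 1 ✗
  U2 stuck-at-1: output 0 ✓
  U3 stuck-at-0: output 1 ✗
  U3 stuck-at-1: output 1 ✗
  U4 stuck-at-0: output 0 ✓
  U4 stuck-at-1: output 1 ✗
  U5 stuck-at-0: output 0 ✓
  U5 stuck-at-1: output 1 ✗
Consistent faults: {U1 stuck-at-0, U2 stuck-at-1, U4 stuck-at-0, U5 stuck-at-0} — 4 in all.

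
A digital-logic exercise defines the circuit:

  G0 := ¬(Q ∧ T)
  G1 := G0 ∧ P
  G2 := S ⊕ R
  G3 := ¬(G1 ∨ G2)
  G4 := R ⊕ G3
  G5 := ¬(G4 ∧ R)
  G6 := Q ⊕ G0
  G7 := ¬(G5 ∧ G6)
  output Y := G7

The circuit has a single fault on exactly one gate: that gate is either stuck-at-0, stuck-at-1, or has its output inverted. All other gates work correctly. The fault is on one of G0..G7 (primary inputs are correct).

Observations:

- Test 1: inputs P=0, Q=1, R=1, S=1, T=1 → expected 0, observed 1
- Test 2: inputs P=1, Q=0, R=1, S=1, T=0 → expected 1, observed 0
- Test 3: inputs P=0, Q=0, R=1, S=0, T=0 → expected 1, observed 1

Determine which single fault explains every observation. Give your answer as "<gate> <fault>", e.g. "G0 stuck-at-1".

G1 inverted output

Fault-free values for test 1 (P=0, Q=1, R=1, S=1, T=1): G0=0, G1=0, G2=0, G3=1, G4=0, G5=1, G6=1, G7=0, giving Y=0. Observed 1.
Test 1: faults giving observed 1 are {G0 stuck-at-1, G0 inverted output, G1 stuck-at-1, G1 inverted output, G2 stuck-at-1, G2 inverted output, G3 stuck-at-0, G3 inverted output, G4 stuck-at-1, G4 inverted output, G5 stuck-at-0, G5 inverted output, G6 stuck-at-0, G6 inverted output, G7 stuck-at-1, G7 inverted output}.
Test 2 (P=1, Q=0, R=1, S=1, T=0): fault-free G0=1, G1=1, G2=0, G3=0, G4=1, G5=0, G6=1, G7=1 → 1; observed 0. Eliminates G0 stuck-at-1, G0 inverted output, G1 stuck-at-1, G2 stuck-at-1, G2 inverted output, G3 stuck-at-0, G4 stuck-at-1, G5 stuck-at-0, G6 stuck-at-0, G6 inverted output, G7 stuck-at-1.
Test 3 (P=0, Q=0, R=1, S=0, T=0): fault-free G0=1, G1=0, G2=1, G3=0, G4=1, G5=0, G6=1, G7=1 → 1; observed 1. Eliminates G3 inverted output, G4 inverted output, G5 inverted output, G7 inverted output.
Only G1 inverted output is consistent with every test.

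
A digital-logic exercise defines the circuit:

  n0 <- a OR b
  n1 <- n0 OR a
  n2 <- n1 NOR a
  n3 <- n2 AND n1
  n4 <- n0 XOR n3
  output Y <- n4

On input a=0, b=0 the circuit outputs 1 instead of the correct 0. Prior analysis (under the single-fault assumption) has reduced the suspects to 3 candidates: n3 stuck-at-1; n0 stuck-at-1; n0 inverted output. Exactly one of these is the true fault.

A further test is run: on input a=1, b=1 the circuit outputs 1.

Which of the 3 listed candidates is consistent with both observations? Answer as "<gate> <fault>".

Evaluate each candidate on input a=1, b=1:
  n3 stuck-at-1: n0=1, n1=1, n2=0, n3=1 [stuck-at-1], n4=0 → 0 — eliminated
  n0 stuck-at-1: n0=1 [stuck-at-1], n1=1, n2=0, n3=0, n4=1 → 1 — matches
  n0 inverted output: n0=0 [inverted output], n1=1, n2=0, n3=0, n4=0 → 0 — eliminated
Only n0 stuck-at-1 reproduces the observed 1.

n0 stuck-at-1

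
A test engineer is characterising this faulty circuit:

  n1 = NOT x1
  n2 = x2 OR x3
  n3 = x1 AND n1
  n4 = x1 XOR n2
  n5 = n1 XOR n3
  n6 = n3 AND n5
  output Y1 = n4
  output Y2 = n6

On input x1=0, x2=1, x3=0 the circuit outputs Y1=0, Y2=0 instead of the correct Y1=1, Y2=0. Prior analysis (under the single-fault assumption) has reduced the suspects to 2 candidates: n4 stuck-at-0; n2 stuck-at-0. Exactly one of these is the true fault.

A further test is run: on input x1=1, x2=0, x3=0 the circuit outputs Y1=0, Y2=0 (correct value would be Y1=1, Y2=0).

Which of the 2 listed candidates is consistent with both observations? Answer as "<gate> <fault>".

Evaluate each candidate on input x1=1, x2=0, x3=0:
  n4 stuck-at-0: n1=0, n2=0, n3=0, n4=0 [stuck-at-0], n5=0, n6=0 → Y1=0, Y2=0 — matches
  n2 stuck-at-0: n1=0, n2=0 [stuck-at-0], n3=0, n4=1, n5=0, n6=0 → Y1=1, Y2=0 — eliminated
Only n4 stuck-at-0 reproduces the observed Y1=0, Y2=0.

n4 stuck-at-0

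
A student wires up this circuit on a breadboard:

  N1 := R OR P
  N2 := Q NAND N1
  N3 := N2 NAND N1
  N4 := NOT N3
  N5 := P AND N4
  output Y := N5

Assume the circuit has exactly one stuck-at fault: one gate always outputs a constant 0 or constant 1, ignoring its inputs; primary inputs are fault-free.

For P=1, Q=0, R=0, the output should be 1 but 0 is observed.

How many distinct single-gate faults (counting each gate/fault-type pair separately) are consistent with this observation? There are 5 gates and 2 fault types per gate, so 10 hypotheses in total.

5

Fault-free: N1=1, N2=1, N3=0, N4=1, N5=1 → 1. Observed 0.
  N1 stuck-at-0: output 0 ✓
  N1 stuck-at-1: output 1 ✗
  N2 stuck-at-0: output 0 ✓
  N2 stuck-at-1: output 1 ✗
  N3 stuck-at-0: output 1 ✗
  N3 stuck-at-1: output 0 ✓
  N4 stuck-at-0: output 0 ✓
  N4 stuck-at-1: output 1 ✗
  N5 stuck-at-0: output 0 ✓
  N5 stuck-at-1: output 1 ✗
Consistent faults: {N1 stuck-at-0, N2 stuck-at-0, N3 stuck-at-1, N4 stuck-at-0, N5 stuck-at-0} — 5 in all.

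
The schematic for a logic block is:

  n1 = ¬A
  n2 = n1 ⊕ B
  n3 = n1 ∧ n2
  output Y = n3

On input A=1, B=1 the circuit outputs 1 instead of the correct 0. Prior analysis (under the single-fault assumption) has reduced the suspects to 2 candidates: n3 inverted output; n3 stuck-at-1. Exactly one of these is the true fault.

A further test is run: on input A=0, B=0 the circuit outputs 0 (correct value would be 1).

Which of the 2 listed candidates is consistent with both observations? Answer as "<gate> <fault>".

Evaluate each candidate on input A=0, B=0:
  n3 inverted output: n1=1, n2=1, n3=0 [inverted output] → 0 — matches
  n3 stuck-at-1: n1=1, n2=1, n3=1 [stuck-at-1] → 1 — eliminated
Only n3 inverted output reproduces the observed 0.

n3 inverted output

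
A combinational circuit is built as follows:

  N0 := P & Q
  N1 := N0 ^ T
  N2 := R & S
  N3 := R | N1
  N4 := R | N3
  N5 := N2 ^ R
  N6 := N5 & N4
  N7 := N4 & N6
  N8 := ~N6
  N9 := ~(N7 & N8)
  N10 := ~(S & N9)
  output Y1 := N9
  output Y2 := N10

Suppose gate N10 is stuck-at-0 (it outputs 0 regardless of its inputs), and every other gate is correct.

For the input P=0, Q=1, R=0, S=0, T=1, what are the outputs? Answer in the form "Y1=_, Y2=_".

Propagate with N10 forced: N0=0, N1=1, N2=0, N3=1, N4=1, N5=0, N6=0, N7=0, N8=1, N9=1, N10=0 [stuck-at-0].
So the outputs are Y1=1, Y2=0. (Without the fault they would be Y1=1, Y2=1.)

Y1=1, Y2=0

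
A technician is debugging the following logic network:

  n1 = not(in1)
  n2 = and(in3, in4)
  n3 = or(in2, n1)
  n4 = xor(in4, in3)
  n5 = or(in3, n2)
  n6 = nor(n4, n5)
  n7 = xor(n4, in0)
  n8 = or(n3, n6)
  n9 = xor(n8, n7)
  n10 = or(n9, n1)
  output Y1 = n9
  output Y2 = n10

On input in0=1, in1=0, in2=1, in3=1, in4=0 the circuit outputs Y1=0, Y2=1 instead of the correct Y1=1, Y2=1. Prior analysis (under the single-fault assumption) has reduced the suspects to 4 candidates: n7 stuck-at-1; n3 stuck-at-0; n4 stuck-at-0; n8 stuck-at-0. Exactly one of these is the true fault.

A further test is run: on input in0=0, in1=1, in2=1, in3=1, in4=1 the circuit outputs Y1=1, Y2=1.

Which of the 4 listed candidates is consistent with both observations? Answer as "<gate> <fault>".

n4 stuck-at-0

Evaluate each candidate on input in0=0, in1=1, in2=1, in3=1, in4=1:
  n7 stuck-at-1: n1=0, n2=1, n3=1, n4=0, n5=1, n6=0, n7=1 [stuck-at-1], n8=1, n9=0, n10=0 → Y1=0, Y2=0 — eliminated
  n3 stuck-at-0: n1=0, n2=1, n3=0 [stuck-at-0], n4=0, n5=1, n6=0, n7=0, n8=0, n9=0, n10=0 → Y1=0, Y2=0 — eliminated
  n4 stuck-at-0: n1=0, n2=1, n3=1, n4=0 [stuck-at-0], n5=1, n6=0, n7=0, n8=1, n9=1, n10=1 → Y1=1, Y2=1 — matches
  n8 stuck-at-0: n1=0, n2=1, n3=1, n4=0, n5=1, n6=0, n7=0, n8=0 [stuck-at-0], n9=0, n10=0 → Y1=0, Y2=0 — eliminated
Only n4 stuck-at-0 reproduces the observed Y1=1, Y2=1.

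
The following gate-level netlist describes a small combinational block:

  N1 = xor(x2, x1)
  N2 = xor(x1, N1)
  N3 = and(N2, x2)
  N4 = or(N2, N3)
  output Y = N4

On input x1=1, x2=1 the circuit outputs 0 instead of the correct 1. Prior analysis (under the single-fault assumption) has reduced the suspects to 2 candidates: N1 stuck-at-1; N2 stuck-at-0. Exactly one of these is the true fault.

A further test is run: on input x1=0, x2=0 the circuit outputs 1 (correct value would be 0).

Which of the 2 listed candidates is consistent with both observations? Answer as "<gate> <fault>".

N1 stuck-at-1

Evaluate each candidate on input x1=0, x2=0:
  N1 stuck-at-1: N1=1 [stuck-at-1], N2=1, N3=0, N4=1 → 1 — matches
  N2 stuck-at-0: N1=0, N2=0 [stuck-at-0], N3=0, N4=0 → 0 — eliminated
Only N1 stuck-at-1 reproduces the observed 1.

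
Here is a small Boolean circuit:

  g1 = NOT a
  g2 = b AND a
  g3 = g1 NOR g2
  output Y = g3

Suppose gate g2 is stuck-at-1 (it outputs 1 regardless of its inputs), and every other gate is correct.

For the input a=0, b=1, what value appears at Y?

0

Propagate with g2 forced: g1=1, g2=1 [stuck-at-1], g3=0.
So Y = 0. (Same as the fault-free value — the fault is masked on this input.)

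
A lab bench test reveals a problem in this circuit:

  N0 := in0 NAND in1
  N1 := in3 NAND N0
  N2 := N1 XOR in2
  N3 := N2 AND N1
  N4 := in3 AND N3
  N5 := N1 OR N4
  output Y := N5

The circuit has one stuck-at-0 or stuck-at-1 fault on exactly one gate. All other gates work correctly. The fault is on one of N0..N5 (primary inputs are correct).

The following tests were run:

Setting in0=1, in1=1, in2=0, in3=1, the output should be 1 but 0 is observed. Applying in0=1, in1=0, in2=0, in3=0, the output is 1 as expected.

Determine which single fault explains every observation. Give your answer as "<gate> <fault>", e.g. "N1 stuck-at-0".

Fault-free values for test 1 (in0=1, in1=1, in2=0, in3=1): N0=0, N1=1, N2=1, N3=1, N4=1, N5=1, giving Y=1. Observed 0.
Test 1: faults giving observed 0 are {N0 stuck-at-1, N1 stuck-at-0, N5 stuck-at-0}.
Test 2 (in0=1, in1=0, in2=0, in3=0): fault-free N0=1, N1=1, N2=1, N3=1, N4=0, N5=1 → 1; observed 1. Eliminates N1 stuck-at-0, N5 stuck-at-0.
Only N0 stuck-at-1 is consistent with every test.

N0 stuck-at-1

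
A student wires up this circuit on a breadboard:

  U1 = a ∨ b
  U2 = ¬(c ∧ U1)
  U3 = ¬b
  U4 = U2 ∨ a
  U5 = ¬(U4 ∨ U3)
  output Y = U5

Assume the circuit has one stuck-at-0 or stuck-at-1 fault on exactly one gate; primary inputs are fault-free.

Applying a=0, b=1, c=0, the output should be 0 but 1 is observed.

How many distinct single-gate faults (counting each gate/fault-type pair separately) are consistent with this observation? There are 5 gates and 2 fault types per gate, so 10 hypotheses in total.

3

Fault-free: U1=1, U2=1, U3=0, U4=1, U5=0 → 0. Observed 1.
  U1 stuck-at-0: output 0 ✗
  U1 stuck-at-1: output 0 ✗
  U2 stuck-at-0: output 1 ✓
  U2 stuck-at-1: output 0 ✗
  U3 stuck-at-0: output 0 ✗
  U3 stuck-at-1: output 0 ✗
  U4 stuck-at-0: output 1 ✓
  U4 stuck-at-1: output 0 ✗
  U5 stuck-at-0: output 0 ✗
  U5 stuck-at-1: output 1 ✓
Consistent faults: {U2 stuck-at-0, U4 stuck-at-0, U5 stuck-at-1} — 3 in all.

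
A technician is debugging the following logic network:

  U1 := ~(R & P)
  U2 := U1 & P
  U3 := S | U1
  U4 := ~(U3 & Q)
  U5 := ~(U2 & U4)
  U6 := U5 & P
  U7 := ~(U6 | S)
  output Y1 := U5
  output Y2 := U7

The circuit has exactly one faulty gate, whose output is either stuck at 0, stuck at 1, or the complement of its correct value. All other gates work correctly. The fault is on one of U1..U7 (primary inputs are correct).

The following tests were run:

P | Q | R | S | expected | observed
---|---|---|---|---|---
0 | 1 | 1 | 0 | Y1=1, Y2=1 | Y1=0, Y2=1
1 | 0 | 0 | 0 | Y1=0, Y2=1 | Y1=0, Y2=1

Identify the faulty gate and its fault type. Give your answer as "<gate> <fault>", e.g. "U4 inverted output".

Fault-free values for test 1 (P=0, Q=1, R=1, S=0): U1=1, U2=0, U3=1, U4=0, U5=1, U6=0, U7=1, giving Y1=1, Y2=1. Observed Y1=0, Y2=1.
Test 1: faults giving observed Y1=0, Y2=1 are {U5 stuck-at-0, U5 inverted output}.
Test 2 (P=1, Q=0, R=0, S=0): fault-free U1=1, U2=1, U3=1, U4=1, U5=0, U6=0, U7=1 → Y1=0, Y2=1; observed Y1=0, Y2=1. Eliminates U5 inverted output.
Only U5 stuck-at-0 is consistent with every test.

U5 stuck-at-0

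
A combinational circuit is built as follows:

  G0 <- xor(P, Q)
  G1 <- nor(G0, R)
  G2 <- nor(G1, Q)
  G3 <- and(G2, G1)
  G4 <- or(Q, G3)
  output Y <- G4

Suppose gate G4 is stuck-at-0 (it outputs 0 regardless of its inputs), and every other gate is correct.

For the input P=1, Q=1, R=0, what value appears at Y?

Propagate with G4 forced: G0=0, G1=1, G2=0, G3=0, G4=0 [stuck-at-0].
So Y = 0. (Without the fault it would be 1.)

0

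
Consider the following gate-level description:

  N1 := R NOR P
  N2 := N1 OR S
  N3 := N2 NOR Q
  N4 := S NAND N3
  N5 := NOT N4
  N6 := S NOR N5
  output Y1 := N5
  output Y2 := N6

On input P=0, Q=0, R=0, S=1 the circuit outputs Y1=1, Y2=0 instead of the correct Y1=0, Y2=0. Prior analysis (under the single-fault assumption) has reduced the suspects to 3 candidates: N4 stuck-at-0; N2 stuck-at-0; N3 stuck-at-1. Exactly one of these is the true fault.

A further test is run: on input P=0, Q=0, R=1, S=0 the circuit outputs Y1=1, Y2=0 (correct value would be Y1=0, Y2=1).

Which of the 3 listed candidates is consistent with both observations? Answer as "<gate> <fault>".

N4 stuck-at-0

Evaluate each candidate on input P=0, Q=0, R=1, S=0:
  N4 stuck-at-0: N1=0, N2=0, N3=1, N4=0 [stuck-at-0], N5=1, N6=0 → Y1=1, Y2=0 — matches
  N2 stuck-at-0: N1=0, N2=0 [stuck-at-0], N3=1, N4=1, N5=0, N6=1 → Y1=0, Y2=1 — eliminated
  N3 stuck-at-1: N1=0, N2=0, N3=1 [stuck-at-1], N4=1, N5=0, N6=1 → Y1=0, Y2=1 — eliminated
Only N4 stuck-at-0 reproduces the observed Y1=1, Y2=0.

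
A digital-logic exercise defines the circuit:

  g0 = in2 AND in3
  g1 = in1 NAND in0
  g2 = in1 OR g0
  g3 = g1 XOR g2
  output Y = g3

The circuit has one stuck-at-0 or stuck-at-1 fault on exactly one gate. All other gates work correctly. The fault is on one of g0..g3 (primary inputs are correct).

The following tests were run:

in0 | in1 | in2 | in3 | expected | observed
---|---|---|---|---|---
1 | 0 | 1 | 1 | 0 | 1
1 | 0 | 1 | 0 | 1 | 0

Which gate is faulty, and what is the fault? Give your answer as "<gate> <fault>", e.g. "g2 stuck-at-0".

g1 stuck-at-0

Fault-free values for test 1 (in0=1, in1=0, in2=1, in3=1): g0=1, g1=1, g2=1, g3=0, giving Y=0. Observed 1.
Test 1: faults giving observed 1 are {g0 stuck-at-0, g1 stuck-at-0, g2 stuck-at-0, g3 stuck-at-1}.
Test 2 (in0=1, in1=0, in2=1, in3=0): fault-free g0=0, g1=1, g2=0, g3=1 → 1; observed 0. Eliminates g0 stuck-at-0, g2 stuck-at-0, g3 stuck-at-1.
Only g1 stuck-at-0 is consistent with every test.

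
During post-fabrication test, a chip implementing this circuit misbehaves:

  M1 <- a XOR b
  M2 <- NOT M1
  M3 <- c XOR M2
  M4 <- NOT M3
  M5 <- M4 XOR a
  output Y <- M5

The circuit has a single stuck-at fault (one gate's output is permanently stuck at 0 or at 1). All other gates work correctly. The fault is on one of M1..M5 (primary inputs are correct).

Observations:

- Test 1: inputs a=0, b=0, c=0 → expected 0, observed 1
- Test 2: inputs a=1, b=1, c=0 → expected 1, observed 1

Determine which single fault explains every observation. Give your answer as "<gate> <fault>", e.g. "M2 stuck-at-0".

Fault-free values for test 1 (a=0, b=0, c=0): M1=0, M2=1, M3=1, M4=0, M5=0, giving Y=0. Observed 1.
Test 1: faults giving observed 1 are {M1 stuck-at-1, M2 stuck-at-0, M3 stuck-at-0, M4 stuck-at-1, M5 stuck-at-1}.
Test 2 (a=1, b=1, c=0): fault-free M1=0, M2=1, M3=1, M4=0, M5=1 → 1; observed 1. Eliminates M1 stuck-at-1, M2 stuck-at-0, M3 stuck-at-0, M4 stuck-at-1.
Only M5 stuck-at-1 is consistent with every test.

M5 stuck-at-1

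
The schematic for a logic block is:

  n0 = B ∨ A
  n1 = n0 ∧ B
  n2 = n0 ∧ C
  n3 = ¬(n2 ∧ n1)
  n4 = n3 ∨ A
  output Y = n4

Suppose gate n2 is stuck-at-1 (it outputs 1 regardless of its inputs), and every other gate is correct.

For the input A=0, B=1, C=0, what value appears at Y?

Propagate with n2 forced: n0=1, n1=1, n2=1 [stuck-at-1], n3=0, n4=0.
So Y = 0. (Without the fault it would be 1.)

0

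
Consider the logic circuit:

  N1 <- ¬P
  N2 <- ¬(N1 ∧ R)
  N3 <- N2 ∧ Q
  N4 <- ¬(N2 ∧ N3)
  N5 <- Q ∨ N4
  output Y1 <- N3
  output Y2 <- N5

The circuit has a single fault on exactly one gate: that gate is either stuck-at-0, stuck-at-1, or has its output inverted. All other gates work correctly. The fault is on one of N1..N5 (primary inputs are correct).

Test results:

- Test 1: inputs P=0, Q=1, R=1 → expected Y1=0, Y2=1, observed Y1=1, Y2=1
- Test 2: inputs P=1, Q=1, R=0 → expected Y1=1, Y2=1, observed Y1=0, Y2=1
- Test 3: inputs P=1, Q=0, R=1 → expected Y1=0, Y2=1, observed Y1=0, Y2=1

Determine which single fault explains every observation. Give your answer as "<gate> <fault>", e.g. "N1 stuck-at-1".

N2 inverted output

Fault-free values for test 1 (P=0, Q=1, R=1): N1=1, N2=0, N3=0, N4=1, N5=1, giving Y1=0, Y2=1. Observed Y1=1, Y2=1.
Test 1: faults giving observed Y1=1, Y2=1 are {N1 stuck-at-0, N1 inverted output, N2 stuck-at-1, N2 inverted output, N3 stuck-at-1, N3 inverted output}.
Test 2 (P=1, Q=1, R=0): fault-free N1=0, N2=1, N3=1, N4=0, N5=1 → Y1=1, Y2=1; observed Y1=0, Y2=1. Eliminates N1 stuck-at-0, N1 inverted output, N2 stuck-at-1, N3 stuck-at-1.
Test 3 (P=1, Q=0, R=1): fault-free N1=0, N2=1, N3=0, N4=1, N5=1 → Y1=0, Y2=1; observed Y1=0, Y2=1. Eliminates N3 inverted output.
Only N2 inverted output is consistent with every test.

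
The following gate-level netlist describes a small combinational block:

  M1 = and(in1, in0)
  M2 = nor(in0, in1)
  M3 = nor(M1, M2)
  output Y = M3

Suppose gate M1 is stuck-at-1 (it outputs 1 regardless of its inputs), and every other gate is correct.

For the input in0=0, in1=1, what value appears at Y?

0

Propagate with M1 forced: M1=1 [stuck-at-1], M2=0, M3=0.
So Y = 0. (Without the fault it would be 1.)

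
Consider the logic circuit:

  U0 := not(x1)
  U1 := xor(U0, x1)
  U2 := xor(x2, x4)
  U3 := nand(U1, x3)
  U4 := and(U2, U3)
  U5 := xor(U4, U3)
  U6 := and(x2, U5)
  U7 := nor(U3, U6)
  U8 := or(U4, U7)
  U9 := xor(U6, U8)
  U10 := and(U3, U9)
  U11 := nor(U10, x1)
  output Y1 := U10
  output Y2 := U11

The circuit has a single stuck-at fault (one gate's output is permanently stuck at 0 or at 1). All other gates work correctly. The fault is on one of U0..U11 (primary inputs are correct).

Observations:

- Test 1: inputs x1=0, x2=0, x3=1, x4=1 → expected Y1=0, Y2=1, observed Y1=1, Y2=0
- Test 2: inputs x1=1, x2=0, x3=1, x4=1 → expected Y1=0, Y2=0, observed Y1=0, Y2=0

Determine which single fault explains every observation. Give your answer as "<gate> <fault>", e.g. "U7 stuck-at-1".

U0 stuck-at-0

Fault-free values for test 1 (x1=0, x2=0, x3=1, x4=1): U0=1, U1=1, U2=1, U3=0, U4=0, U5=0, U6=0, U7=1, U8=1, U9=1, U10=0, U11=1, giving Y1=0, Y2=1. Observed Y1=1, Y2=0.
Test 1: faults giving observed Y1=1, Y2=0 are {U0 stuck-at-0, U1 stuck-at-0, U3 stuck-at-1, U10 stuck-at-1}.
Test 2 (x1=1, x2=0, x3=1, x4=1): fault-free U0=0, U1=1, U2=1, U3=0, U4=0, U5=0, U6=0, U7=1, U8=1, U9=1, U10=0, U11=0 → Y1=0, Y2=0; observed Y1=0, Y2=0. Eliminates U1 stuck-at-0, U3 stuck-at-1, U10 stuck-at-1.
Only U0 stuck-at-0 is consistent with every test.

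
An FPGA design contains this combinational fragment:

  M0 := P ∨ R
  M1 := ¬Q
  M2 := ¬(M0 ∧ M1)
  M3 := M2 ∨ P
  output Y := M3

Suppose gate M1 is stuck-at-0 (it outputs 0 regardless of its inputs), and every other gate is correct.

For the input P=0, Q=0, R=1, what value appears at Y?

1

Propagate with M1 forced: M0=1, M1=0 [stuck-at-0], M2=1, M3=1.
So Y = 1. (Without the fault it would be 0.)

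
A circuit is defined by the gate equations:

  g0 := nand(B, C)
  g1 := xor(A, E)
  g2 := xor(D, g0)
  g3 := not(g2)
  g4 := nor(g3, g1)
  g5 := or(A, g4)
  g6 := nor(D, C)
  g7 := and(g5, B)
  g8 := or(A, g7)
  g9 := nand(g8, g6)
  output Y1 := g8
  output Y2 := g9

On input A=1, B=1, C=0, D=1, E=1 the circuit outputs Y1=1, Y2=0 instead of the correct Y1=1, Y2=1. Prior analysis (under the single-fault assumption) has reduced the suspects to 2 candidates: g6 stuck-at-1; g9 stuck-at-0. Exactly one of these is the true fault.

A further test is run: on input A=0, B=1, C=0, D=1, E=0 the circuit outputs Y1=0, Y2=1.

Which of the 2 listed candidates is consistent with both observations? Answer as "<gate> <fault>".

Evaluate each candidate on input A=0, B=1, C=0, D=1, E=0:
  g6 stuck-at-1: g0=1, g1=0, g2=0, g3=1, g4=0, g5=0, g6=1 [stuck-at-1], g7=0, g8=0, g9=1 → Y1=0, Y2=1 — matches
  g9 stuck-at-0: g0=1, g1=0, g2=0, g3=1, g4=0, g5=0, g6=0, g7=0, g8=0, g9=0 [stuck-at-0] → Y1=0, Y2=0 — eliminated
Only g6 stuck-at-1 reproduces the observed Y1=0, Y2=1.

g6 stuck-at-1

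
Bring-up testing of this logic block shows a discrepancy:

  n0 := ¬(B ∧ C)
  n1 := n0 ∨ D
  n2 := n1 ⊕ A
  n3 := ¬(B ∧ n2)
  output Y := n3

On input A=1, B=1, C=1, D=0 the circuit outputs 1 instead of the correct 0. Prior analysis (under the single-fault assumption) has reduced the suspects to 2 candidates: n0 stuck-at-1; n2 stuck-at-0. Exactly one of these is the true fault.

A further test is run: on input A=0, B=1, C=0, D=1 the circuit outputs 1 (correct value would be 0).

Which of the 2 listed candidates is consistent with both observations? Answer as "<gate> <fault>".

Evaluate each candidate on input A=0, B=1, C=0, D=1:
  n0 stuck-at-1: n0=1 [stuck-at-1], n1=1, n2=1, n3=0 → 0 — eliminated
  n2 stuck-at-0: n0=1, n1=1, n2=0 [stuck-at-0], n3=1 → 1 — matches
Only n2 stuck-at-0 reproduces the observed 1.

n2 stuck-at-0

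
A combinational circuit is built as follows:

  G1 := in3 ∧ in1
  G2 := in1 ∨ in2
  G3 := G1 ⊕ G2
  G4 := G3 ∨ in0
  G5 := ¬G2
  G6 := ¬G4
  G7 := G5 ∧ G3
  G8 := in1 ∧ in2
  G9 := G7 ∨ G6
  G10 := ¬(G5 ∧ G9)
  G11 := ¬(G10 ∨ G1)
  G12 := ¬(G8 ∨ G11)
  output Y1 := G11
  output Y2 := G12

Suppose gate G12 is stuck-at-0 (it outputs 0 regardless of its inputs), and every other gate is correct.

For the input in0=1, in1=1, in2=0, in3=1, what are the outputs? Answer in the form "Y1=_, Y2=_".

Propagate with G12 forced: G1=1, G2=1, G3=0, G4=1, G5=0, G6=0, G7=0, G8=0, G9=0, G10=1, G11=0, G12=0 [stuck-at-0].
So the outputs are Y1=0, Y2=0. (Without the fault they would be Y1=0, Y2=1.)

Y1=0, Y2=0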